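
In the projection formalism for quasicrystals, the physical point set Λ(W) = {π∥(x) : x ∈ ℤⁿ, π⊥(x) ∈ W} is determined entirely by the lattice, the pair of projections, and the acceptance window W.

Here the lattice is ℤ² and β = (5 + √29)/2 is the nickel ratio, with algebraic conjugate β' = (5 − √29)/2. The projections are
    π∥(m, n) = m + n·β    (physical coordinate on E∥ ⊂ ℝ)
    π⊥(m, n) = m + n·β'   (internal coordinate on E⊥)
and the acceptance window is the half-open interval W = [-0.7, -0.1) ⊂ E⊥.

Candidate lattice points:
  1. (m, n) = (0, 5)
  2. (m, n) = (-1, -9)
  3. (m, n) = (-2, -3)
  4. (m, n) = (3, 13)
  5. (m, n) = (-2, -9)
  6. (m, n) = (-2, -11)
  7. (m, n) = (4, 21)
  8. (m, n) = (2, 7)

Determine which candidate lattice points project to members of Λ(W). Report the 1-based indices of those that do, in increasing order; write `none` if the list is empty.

Compute β' = (5−√29)/2 = -0.1926, so π⊥(m,n) = m -0.1926·n.
[1] lift (0,5): star map gives -0.9629; window check -0.7 ≤ -0.9629 < -0.1 is false → out
[2] lift (-1,-9): star map gives 0.7332; window check -0.7 ≤ 0.7332 < -0.1 is false → out
[3] lift (-2,-3): star map gives -1.4223; window check -0.7 ≤ -1.4223 < -0.1 is false → out
[4] lift (3,13): star map gives 0.4964; window check -0.7 ≤ 0.4964 < -0.1 is false → out
[5] lift (-2,-9): star map gives -0.2668; window check -0.7 ≤ -0.2668 < -0.1 is true → IN Λ
[6] lift (-2,-11): star map gives 0.1184; window check -0.7 ≤ 0.1184 < -0.1 is false → out
[7] lift (4,21): star map gives -0.0442; window check -0.7 ≤ -0.0442 < -0.1 is false → out
[8] lift (2,7): star map gives 0.6519; window check -0.7 ≤ 0.6519 < -0.1 is false → out

5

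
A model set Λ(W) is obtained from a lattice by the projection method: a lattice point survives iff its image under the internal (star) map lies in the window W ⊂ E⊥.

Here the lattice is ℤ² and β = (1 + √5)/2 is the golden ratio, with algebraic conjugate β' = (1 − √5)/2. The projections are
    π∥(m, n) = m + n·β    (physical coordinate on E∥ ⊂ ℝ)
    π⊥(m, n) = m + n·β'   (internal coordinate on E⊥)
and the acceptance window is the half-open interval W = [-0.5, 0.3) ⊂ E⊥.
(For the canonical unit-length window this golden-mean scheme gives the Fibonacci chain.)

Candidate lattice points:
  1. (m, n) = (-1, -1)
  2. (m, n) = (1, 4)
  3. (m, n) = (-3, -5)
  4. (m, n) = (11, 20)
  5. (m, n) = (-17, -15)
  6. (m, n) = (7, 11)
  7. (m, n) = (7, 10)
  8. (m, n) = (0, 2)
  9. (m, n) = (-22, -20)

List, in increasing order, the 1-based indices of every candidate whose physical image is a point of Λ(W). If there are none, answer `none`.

1, 3, 6

β' = (1−√5)/2 ≈ -0.618034.
candidate 1: (m,n)=(-1,-1) → π∥ = -1-1·β ≈ -2.618034, π⊥ = -1-1·β' ≈ -0.381966 ∈ [-0.5, 0.3) ⇒ IN Λ
candidate 2: (m,n)=(1,4) → π∥ = 1+4·β ≈ 7.472136, π⊥ = 1+4·β' ≈ -1.472136 ∉ [-0.5, 0.3) ⇒ out
candidate 3: (m,n)=(-3,-5) → π∥ = -3-5·β ≈ -11.090170, π⊥ = -3-5·β' ≈ 0.090170 ∈ [-0.5, 0.3) ⇒ IN Λ
candidate 4: (m,n)=(11,20) → π∥ = 11+20·β ≈ 43.360680, π⊥ = 11+20·β' ≈ -1.360680 ∉ [-0.5, 0.3) ⇒ out
candidate 5: (m,n)=(-17,-15) → π∥ = -17-15·β ≈ -41.270510, π⊥ = -17-15·β' ≈ -7.729490 ∉ [-0.5, 0.3) ⇒ out
candidate 6: (m,n)=(7,11) → π∥ = 7+11·β ≈ 24.798374, π⊥ = 7+11·β' ≈ 0.201626 ∈ [-0.5, 0.3) ⇒ IN Λ
candidate 7: (m,n)=(7,10) → π∥ = 7+10·β ≈ 23.180340, π⊥ = 7+10·β' ≈ 0.819660 ∉ [-0.5, 0.3) ⇒ out
candidate 8: (m,n)=(0,2) → π∥ = 0+2·β ≈ 3.236068, π⊥ = 0+2·β' ≈ -1.236068 ∉ [-0.5, 0.3) ⇒ out
candidate 9: (m,n)=(-22,-20) → π∥ = -22-20·β ≈ -54.360680, π⊥ = -22-20·β' ≈ -9.639320 ∉ [-0.5, 0.3) ⇒ out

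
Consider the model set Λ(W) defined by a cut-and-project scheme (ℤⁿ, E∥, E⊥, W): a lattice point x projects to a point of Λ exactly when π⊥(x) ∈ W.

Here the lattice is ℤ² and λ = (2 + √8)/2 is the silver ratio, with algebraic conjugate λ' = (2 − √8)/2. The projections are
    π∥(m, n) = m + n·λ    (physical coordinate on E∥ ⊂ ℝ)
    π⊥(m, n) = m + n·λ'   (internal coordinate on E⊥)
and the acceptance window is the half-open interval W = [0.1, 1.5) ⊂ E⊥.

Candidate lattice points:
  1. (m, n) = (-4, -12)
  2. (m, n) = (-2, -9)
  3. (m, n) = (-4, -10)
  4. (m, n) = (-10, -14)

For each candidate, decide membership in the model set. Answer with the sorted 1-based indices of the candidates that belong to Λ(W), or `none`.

1, 3

λ' = (2−√8)/2 ≈ -0.4142.
#1 (-4,-12): internal coord -4 + (-12)·λ' = +0.9706; +0.9706 ∈ [0.1, 1.5) → IN Λ
#2 (-2,-9): internal coord -2 + (-9)·λ' = +1.7279; +1.7279 ∉ [0.1, 1.5) → out
#3 (-4,-10): internal coord -4 + (-10)·λ' = +0.1421; +0.1421 ∈ [0.1, 1.5) → IN Λ
#4 (-10,-14): internal coord -10 + (-14)·λ' = -4.2010; -4.2010 ∉ [0.1, 1.5) → out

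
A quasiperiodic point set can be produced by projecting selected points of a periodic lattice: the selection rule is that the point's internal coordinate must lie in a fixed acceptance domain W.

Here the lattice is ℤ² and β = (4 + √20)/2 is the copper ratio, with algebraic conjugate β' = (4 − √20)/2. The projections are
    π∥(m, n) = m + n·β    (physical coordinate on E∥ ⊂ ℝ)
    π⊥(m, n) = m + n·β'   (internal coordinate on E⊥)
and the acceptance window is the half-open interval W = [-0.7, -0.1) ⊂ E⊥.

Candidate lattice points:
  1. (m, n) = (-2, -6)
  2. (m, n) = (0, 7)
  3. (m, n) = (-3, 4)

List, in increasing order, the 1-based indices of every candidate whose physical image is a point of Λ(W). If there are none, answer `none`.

1

Compute β' = (4−√20)/2 = -0.2361, so π⊥(m,n) = m -0.2361·n.
[1] lift (-2,-6): star map gives -0.5836; window check -0.7 ≤ -0.5836 < -0.1 is true → IN Λ
[2] lift (0,7): star map gives -1.6525; window check -0.7 ≤ -1.6525 < -0.1 is false → out
[3] lift (-3,4): star map gives -3.9443; window check -0.7 ≤ -3.9443 < -0.1 is false → out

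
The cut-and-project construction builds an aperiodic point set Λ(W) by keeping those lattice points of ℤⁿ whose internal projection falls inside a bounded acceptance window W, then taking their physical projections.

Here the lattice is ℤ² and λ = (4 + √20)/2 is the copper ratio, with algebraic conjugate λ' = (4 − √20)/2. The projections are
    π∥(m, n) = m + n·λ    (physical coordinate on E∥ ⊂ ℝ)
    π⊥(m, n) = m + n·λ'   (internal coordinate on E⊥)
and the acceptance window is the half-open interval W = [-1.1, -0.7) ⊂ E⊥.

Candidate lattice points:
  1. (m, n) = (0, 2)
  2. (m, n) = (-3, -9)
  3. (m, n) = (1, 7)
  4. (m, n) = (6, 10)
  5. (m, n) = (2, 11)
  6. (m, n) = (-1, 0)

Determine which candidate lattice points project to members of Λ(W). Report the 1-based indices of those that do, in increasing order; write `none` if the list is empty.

2, 6

Compute λ' = (4−√20)/2 = -0.23607, so π⊥(m,n) = m -0.23607·n.
[1] lift (0,2): star map gives -0.47214; window check -1.1 ≤ -0.47214 < -0.7 is false → out
[2] lift (-3,-9): star map gives -0.87539; window check -1.1 ≤ -0.87539 < -0.7 is true → IN Λ
[3] lift (1,7): star map gives -0.65248; window check -1.1 ≤ -0.65248 < -0.7 is false → out
[4] lift (6,10): star map gives 3.63932; window check -1.1 ≤ 3.63932 < -0.7 is false → out
[5] lift (2,11): star map gives -0.59675; window check -1.1 ≤ -0.59675 < -0.7 is false → out
[6] lift (-1,0): star map gives -1.00000; window check -1.1 ≤ -1.00000 < -0.7 is true → IN Λ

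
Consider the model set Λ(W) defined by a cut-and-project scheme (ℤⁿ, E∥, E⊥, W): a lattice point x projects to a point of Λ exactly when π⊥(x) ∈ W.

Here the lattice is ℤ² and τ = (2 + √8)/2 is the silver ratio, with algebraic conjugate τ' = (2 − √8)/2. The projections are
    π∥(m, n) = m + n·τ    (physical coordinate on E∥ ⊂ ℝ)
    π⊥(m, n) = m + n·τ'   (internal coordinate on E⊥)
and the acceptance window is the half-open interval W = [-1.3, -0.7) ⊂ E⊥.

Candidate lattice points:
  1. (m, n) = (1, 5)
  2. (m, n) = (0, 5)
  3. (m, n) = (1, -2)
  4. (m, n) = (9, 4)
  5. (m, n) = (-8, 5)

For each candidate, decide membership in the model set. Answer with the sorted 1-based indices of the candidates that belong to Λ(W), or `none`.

1

τ' = (2−√8)/2 ≈ -0.41421.
[1] lift (1,5): star map gives -1.07107; window check -1.3 ≤ -1.07107 < -0.7 is true → IN Λ
[2] lift (0,5): star map gives -2.07107; window check -1.3 ≤ -2.07107 < -0.7 is false → out
[3] lift (1,-2): star map gives 1.82843; window check -1.3 ≤ 1.82843 < -0.7 is false → out
[4] lift (9,4): star map gives 7.34315; window check -1.3 ≤ 7.34315 < -0.7 is false → out
[5] lift (-8,5): star map gives -10.07107; window check -1.3 ≤ -10.07107 < -0.7 is false → out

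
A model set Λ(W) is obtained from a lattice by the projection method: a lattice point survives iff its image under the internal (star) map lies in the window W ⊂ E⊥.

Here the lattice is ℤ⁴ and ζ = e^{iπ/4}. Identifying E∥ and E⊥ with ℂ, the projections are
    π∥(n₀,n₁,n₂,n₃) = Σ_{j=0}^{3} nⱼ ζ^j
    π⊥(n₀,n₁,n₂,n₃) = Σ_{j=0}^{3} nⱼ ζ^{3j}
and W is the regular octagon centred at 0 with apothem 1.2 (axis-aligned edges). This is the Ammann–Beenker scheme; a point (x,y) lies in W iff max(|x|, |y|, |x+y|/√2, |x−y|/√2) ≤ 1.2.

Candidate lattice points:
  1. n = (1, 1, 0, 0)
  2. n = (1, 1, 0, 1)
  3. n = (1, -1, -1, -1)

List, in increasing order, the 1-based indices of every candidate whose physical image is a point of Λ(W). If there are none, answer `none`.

With ζ = e^{iπ/4} the internal vectors are ζ^0,ζ^3,ζ^6,ζ^9.
candidate 1: n = (1, 1, 0, 0) → π⊥ ≈ (+0.29289, +0.70711); max(|x|,|y|,|x±y|/√2) = 0.70711 ≤ 1.2 ⇒ ∈ W
candidate 2: n = (1, 1, 0, 1) → π⊥ ≈ (+1.00000, +1.41421); max(|x|,|y|,|x±y|/√2) = 1.70711 > 1.2 ⇒ ∉ W
candidate 3: n = (1, -1, -1, -1) → π⊥ ≈ (+1.00000, -0.41421); max(|x|,|y|,|x±y|/√2) = 1.00000 ≤ 1.2 ⇒ ∈ W

1, 3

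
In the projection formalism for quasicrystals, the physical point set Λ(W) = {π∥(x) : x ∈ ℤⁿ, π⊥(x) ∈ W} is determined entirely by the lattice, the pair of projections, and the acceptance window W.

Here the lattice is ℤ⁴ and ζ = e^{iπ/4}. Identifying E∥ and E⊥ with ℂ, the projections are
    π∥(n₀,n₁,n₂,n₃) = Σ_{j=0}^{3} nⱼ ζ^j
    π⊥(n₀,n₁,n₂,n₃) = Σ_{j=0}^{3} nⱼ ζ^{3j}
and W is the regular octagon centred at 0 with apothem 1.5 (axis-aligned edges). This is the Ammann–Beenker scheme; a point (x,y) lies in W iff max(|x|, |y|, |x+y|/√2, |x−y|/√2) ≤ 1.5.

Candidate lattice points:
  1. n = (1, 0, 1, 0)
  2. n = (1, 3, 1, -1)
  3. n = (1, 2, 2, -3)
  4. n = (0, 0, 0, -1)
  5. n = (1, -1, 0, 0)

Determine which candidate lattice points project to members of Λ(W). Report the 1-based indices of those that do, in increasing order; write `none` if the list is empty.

π⊥(n) = n₀ + n₁ζ³ + n₂ζ⁶ + n₃ζ⁹ where ζ = e^{iπ/4}.
#1 (1, 0, 1, 0): internal (1.00000, -1.00000); octagon support 1.41421 vs apothem 1.5 → ∈ W
#2 (1, 3, 1, -1): internal (-1.82843, 0.41421); octagon support 1.82843 vs apothem 1.5 → ∉ W
#3 (1, 2, 2, -3): internal (-2.53553, -2.70711); octagon support 3.70711 vs apothem 1.5 → ∉ W
#4 (0, 0, 0, -1): internal (-0.70711, -0.70711); octagon support 1.00000 vs apothem 1.5 → ∈ W
#5 (1, -1, 0, 0): internal (1.70711, -0.70711); octagon support 1.70711 vs apothem 1.5 → ∉ W

1, 4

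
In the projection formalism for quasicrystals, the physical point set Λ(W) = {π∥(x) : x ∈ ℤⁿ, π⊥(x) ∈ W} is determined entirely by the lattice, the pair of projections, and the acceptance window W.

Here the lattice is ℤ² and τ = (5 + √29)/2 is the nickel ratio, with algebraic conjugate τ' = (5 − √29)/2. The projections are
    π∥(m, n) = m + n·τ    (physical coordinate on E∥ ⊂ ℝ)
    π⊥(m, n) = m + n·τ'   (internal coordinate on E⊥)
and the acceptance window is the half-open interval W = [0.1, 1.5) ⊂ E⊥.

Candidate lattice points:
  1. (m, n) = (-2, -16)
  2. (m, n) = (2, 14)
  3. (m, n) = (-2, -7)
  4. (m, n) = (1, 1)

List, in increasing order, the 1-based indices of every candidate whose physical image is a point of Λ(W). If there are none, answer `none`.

1, 4

Numerically τ ≈ 5.192582 and τ' = −1/τ ≈ -0.192582.
[1] lift (-2,-16): star map gives 1.081318; window check 0.1 ≤ 1.081318 < 1.5 is true → IN Λ
[2] lift (2,14): star map gives -0.696154; window check 0.1 ≤ -0.696154 < 1.5 is false → out
[3] lift (-2,-7): star map gives -0.651923; window check 0.1 ≤ -0.651923 < 1.5 is false → out
[4] lift (1,1): star map gives 0.807418; window check 0.1 ≤ 0.807418 < 1.5 is true → IN Λ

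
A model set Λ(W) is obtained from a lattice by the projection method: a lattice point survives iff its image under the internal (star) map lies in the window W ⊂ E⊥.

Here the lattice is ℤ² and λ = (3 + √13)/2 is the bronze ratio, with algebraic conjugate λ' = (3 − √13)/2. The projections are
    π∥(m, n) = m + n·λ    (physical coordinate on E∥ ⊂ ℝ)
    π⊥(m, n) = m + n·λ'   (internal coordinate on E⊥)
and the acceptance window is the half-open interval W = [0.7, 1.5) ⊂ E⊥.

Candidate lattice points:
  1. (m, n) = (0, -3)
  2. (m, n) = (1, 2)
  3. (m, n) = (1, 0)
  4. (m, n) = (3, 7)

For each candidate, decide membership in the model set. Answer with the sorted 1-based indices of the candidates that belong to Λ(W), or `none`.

λ' = (3−√13)/2 ≈ -0.302776.
#1 (0,-3): internal coord 0 + (-3)·λ' = +0.908327; +0.908327 ∈ [0.7, 1.5) → IN Λ
#2 (1,2): internal coord 1 + (2)·λ' = +0.394449; +0.394449 ∉ [0.7, 1.5) → out
#3 (1,0): internal coord 1 + (0)·λ' = +1.000000; +1.000000 ∈ [0.7, 1.5) → IN Λ
#4 (3,7): internal coord 3 + (7)·λ' = +0.880571; +0.880571 ∈ [0.7, 1.5) → IN Λ

1, 3, 4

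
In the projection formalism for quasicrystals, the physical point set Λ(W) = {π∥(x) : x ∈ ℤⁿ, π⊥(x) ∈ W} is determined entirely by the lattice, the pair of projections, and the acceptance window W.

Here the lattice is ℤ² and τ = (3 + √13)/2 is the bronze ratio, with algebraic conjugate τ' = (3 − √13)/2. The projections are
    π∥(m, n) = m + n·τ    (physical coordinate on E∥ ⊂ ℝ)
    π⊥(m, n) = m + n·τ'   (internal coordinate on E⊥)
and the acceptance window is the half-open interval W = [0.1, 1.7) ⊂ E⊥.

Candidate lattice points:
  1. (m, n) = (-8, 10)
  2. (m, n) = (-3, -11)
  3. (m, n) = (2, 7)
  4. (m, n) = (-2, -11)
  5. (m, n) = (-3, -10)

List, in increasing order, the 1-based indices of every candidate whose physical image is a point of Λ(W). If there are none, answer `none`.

τ' = (3−√13)/2 ≈ -0.302776.
#1 (-8,10): internal coord -8 + (10)·τ' = -11.027756; -11.027756 ∉ [0.1, 1.7) → out
#2 (-3,-11): internal coord -3 + (-11)·τ' = +0.330532; +0.330532 ∈ [0.1, 1.7) → IN Λ
#3 (2,7): internal coord 2 + (7)·τ' = -0.119429; -0.119429 ∉ [0.1, 1.7) → out
#4 (-2,-11): internal coord -2 + (-11)·τ' = +1.330532; +1.330532 ∈ [0.1, 1.7) → IN Λ
#5 (-3,-10): internal coord -3 + (-10)·τ' = +0.027756; +0.027756 ∉ [0.1, 1.7) → out

2, 4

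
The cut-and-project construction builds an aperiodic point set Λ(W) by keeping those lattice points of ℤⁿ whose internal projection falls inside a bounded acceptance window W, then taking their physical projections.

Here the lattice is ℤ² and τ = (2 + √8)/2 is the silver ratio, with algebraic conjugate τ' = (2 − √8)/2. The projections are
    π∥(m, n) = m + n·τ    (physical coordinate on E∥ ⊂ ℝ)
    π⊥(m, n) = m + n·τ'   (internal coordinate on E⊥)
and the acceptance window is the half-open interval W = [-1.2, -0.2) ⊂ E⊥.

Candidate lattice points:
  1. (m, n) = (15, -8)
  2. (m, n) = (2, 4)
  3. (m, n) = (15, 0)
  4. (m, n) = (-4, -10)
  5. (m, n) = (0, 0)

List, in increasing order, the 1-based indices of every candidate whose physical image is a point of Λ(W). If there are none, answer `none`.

none

Numerically τ ≈ 2.41421 and τ' = −1/τ ≈ -0.41421.
#1 (15,-8): internal coord 15 + (-8)·τ' = +18.31371; +18.31371 ∉ [-1.2, -0.2) → out
#2 (2,4): internal coord 2 + (4)·τ' = +0.34315; +0.34315 ∉ [-1.2, -0.2) → out
#3 (15,0): internal coord 15 + (0)·τ' = +15.00000; +15.00000 ∉ [-1.2, -0.2) → out
#4 (-4,-10): internal coord -4 + (-10)·τ' = +0.14214; +0.14214 ∉ [-1.2, -0.2) → out
#5 (0,0): internal coord 0 + (0)·τ' = +0.00000; +0.00000 ∉ [-1.2, -0.2) → out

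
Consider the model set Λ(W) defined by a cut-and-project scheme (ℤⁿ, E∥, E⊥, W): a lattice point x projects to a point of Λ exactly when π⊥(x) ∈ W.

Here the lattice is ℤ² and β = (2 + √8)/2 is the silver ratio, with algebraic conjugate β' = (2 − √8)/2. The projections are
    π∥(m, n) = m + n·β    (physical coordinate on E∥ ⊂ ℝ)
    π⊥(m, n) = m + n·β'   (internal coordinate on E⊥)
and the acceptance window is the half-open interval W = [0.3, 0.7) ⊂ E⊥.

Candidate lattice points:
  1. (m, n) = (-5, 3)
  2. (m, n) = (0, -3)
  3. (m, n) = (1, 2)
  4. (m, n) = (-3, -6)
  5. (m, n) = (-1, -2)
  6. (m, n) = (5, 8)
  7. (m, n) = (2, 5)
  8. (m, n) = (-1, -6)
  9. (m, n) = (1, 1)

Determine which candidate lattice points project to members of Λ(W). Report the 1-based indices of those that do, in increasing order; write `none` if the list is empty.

β' = (2−√8)/2 ≈ -0.414214.
#1 (-5,3): internal coord -5 + (3)·β' = -6.242641; -6.242641 ∉ [0.3, 0.7) → out
#2 (0,-3): internal coord 0 + (-3)·β' = +1.242641; +1.242641 ∉ [0.3, 0.7) → out
#3 (1,2): internal coord 1 + (2)·β' = +0.171573; +0.171573 ∉ [0.3, 0.7) → out
#4 (-3,-6): internal coord -3 + (-6)·β' = -0.514719; -0.514719 ∉ [0.3, 0.7) → out
#5 (-1,-2): internal coord -1 + (-2)·β' = -0.171573; -0.171573 ∉ [0.3, 0.7) → out
#6 (5,8): internal coord 5 + (8)·β' = +1.686292; +1.686292 ∉ [0.3, 0.7) → out
#7 (2,5): internal coord 2 + (5)·β' = -0.071068; -0.071068 ∉ [0.3, 0.7) → out
#8 (-1,-6): internal coord -1 + (-6)·β' = +1.485281; +1.485281 ∉ [0.3, 0.7) → out
#9 (1,1): internal coord 1 + (1)·β' = +0.585786; +0.585786 ∈ [0.3, 0.7) → IN Λ

9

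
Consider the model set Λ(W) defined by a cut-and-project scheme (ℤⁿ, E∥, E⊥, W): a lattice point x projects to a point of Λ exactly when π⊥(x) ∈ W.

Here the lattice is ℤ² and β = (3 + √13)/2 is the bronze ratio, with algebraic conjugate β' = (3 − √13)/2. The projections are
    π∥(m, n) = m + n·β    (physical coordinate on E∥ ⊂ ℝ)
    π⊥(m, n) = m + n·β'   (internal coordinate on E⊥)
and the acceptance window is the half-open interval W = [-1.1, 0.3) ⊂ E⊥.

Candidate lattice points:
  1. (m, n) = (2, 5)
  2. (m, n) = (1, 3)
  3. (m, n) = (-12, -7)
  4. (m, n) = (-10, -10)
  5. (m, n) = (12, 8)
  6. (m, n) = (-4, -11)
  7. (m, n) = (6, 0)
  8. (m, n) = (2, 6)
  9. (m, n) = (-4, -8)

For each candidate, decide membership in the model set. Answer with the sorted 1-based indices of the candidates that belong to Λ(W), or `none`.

β' = (3−√13)/2 ≈ -0.30278.
#1 (2,5): internal coord 2 + (5)·β' = +0.48612; +0.48612 ∉ [-1.1, 0.3) → out
#2 (1,3): internal coord 1 + (3)·β' = +0.09167; +0.09167 ∈ [-1.1, 0.3) → IN Λ
#3 (-12,-7): internal coord -12 + (-7)·β' = -9.88057; -9.88057 ∉ [-1.1, 0.3) → out
#4 (-10,-10): internal coord -10 + (-10)·β' = -6.97224; -6.97224 ∉ [-1.1, 0.3) → out
#5 (12,8): internal coord 12 + (8)·β' = +9.57779; +9.57779 ∉ [-1.1, 0.3) → out
#6 (-4,-11): internal coord -4 + (-11)·β' = -0.66947; -0.66947 ∈ [-1.1, 0.3) → IN Λ
#7 (6,0): internal coord 6 + (0)·β' = +6.00000; +6.00000 ∉ [-1.1, 0.3) → out
#8 (2,6): internal coord 2 + (6)·β' = +0.18335; +0.18335 ∈ [-1.1, 0.3) → IN Λ
#9 (-4,-8): internal coord -4 + (-8)·β' = -1.57779; -1.57779 ∉ [-1.1, 0.3) → out

2, 6, 8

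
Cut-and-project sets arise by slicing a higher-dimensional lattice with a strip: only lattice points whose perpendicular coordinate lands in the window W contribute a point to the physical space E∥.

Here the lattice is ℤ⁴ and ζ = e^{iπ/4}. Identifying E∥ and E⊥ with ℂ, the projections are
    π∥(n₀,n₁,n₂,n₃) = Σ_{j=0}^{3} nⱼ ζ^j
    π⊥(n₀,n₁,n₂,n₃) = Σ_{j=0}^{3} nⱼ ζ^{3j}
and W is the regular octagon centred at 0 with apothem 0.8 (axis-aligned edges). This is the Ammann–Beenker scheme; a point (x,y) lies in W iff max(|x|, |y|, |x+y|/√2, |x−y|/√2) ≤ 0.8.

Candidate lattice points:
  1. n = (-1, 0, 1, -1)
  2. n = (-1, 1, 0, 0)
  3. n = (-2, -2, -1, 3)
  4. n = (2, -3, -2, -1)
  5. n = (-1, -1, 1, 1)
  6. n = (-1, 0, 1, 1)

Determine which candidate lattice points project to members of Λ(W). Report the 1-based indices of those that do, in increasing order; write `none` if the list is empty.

6

Internal map: ζ^{3j} for j=0..3 gives (1,0), (−√2/2,√2/2), (0,−1), (√2/2,√2/2).
#1 (-1, 0, 1, -1): internal (-1.70711, -1.70711); octagon support 2.41421 vs apothem 0.8 → ∉ W
#2 (-1, 1, 0, 0): internal (-1.70711, 0.70711); octagon support 1.70711 vs apothem 0.8 → ∉ W
#3 (-2, -2, -1, 3): internal (1.53553, 1.70711); octagon support 2.29289 vs apothem 0.8 → ∉ W
#4 (2, -3, -2, -1): internal (3.41421, -0.82843); octagon support 3.41421 vs apothem 0.8 → ∉ W
#5 (-1, -1, 1, 1): internal (0.41421, -1.00000); octagon support 1.00000 vs apothem 0.8 → ∉ W
#6 (-1, 0, 1, 1): internal (-0.29289, -0.29289); octagon support 0.41421 vs apothem 0.8 → ∈ W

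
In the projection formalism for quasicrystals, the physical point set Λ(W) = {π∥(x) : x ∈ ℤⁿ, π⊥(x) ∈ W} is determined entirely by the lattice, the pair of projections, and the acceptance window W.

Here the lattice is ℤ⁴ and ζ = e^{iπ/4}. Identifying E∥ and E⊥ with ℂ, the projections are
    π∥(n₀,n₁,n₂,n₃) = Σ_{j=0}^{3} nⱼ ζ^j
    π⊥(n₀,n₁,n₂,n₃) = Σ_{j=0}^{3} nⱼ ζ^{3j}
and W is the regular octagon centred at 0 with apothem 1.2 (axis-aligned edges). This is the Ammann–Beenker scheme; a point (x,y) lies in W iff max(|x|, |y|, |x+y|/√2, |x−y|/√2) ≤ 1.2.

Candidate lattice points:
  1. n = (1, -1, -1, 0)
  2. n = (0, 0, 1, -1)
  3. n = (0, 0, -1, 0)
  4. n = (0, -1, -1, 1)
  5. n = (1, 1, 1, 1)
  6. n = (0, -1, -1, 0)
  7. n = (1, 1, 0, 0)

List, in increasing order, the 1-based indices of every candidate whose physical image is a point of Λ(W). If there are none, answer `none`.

π⊥(n) = n₀ + n₁ζ³ + n₂ζ⁶ + n₃ζ⁹ where ζ = e^{iπ/4}.
candidate 1: n = (1, -1, -1, 0) → π⊥ ≈ (+1.70711, +0.29289); max(|x|,|y|,|x±y|/√2) = 1.70711 > 1.2 ⇒ ∉ W
candidate 2: n = (0, 0, 1, -1) → π⊥ ≈ (-0.70711, -1.70711); max(|x|,|y|,|x±y|/√2) = 1.70711 > 1.2 ⇒ ∉ W
candidate 3: n = (0, 0, -1, 0) → π⊥ ≈ (+0.00000, +1.00000); max(|x|,|y|,|x±y|/√2) = 1.00000 ≤ 1.2 ⇒ ∈ W
candidate 4: n = (0, -1, -1, 1) → π⊥ ≈ (+1.41421, +1.00000); max(|x|,|y|,|x±y|/√2) = 1.70711 > 1.2 ⇒ ∉ W
candidate 5: n = (1, 1, 1, 1) → π⊥ ≈ (+1.00000, +0.41421); max(|x|,|y|,|x±y|/√2) = 1.00000 ≤ 1.2 ⇒ ∈ W
candidate 6: n = (0, -1, -1, 0) → π⊥ ≈ (+0.70711, +0.29289); max(|x|,|y|,|x±y|/√2) = 0.70711 ≤ 1.2 ⇒ ∈ W
candidate 7: n = (1, 1, 0, 0) → π⊥ ≈ (+0.29289, +0.70711); max(|x|,|y|,|x±y|/√2) = 0.70711 ≤ 1.2 ⇒ ∈ W

3, 5, 6, 7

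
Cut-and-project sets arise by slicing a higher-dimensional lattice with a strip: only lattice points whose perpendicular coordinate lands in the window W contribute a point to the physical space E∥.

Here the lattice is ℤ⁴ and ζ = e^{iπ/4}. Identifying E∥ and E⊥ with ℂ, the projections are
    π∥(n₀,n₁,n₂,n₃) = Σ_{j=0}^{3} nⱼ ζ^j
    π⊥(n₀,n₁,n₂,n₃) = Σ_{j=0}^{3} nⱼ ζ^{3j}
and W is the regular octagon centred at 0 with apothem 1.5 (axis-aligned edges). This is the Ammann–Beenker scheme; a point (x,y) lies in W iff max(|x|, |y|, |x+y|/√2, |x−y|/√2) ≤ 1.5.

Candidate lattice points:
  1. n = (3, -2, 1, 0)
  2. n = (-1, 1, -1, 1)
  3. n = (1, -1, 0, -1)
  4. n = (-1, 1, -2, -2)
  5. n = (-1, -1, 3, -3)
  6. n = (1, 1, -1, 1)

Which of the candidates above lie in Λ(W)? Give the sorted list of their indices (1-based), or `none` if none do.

Internal map: ζ^{3j} for j=0..3 gives (1,0), (−√2/2,√2/2), (0,−1), (√2/2,√2/2).
#1 (3, -2, 1, 0): internal (4.414214, -2.414214); octagon support 4.828427 vs apothem 1.5 → ∉ W
#2 (-1, 1, -1, 1): internal (-1.000000, 2.414214); octagon support 2.414214 vs apothem 1.5 → ∉ W
#3 (1, -1, 0, -1): internal (1.000000, -1.414214); octagon support 1.707107 vs apothem 1.5 → ∉ W
#4 (-1, 1, -2, -2): internal (-3.121320, 1.292893); octagon support 3.121320 vs apothem 1.5 → ∉ W
#5 (-1, -1, 3, -3): internal (-2.414214, -5.828427); octagon support 5.828427 vs apothem 1.5 → ∉ W
#6 (1, 1, -1, 1): internal (1.000000, 2.414214); octagon support 2.414214 vs apothem 1.5 → ∉ W

none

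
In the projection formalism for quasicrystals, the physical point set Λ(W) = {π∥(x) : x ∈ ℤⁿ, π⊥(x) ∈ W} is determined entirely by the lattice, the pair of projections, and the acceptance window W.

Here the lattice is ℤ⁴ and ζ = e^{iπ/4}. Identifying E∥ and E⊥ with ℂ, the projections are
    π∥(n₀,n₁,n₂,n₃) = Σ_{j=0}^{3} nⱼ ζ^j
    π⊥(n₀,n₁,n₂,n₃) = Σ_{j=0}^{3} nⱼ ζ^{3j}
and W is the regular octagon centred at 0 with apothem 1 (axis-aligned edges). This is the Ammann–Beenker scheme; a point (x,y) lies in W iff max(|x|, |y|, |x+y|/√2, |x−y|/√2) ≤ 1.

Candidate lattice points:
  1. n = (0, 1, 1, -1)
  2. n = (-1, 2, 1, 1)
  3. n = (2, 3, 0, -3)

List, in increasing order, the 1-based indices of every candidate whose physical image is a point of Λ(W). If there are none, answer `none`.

none

π⊥(n) = n₀ + n₁ζ³ + n₂ζ⁶ + n₃ζ⁹ where ζ = e^{iπ/4}.
candidate 1: n = (0, 1, 1, -1) → π⊥ ≈ (-1.41421, -1.00000); max(|x|,|y|,|x±y|/√2) = 1.70711 > 1 ⇒ ∉ W
candidate 2: n = (-1, 2, 1, 1) → π⊥ ≈ (-1.70711, +1.12132); max(|x|,|y|,|x±y|/√2) = 2.00000 > 1 ⇒ ∉ W
candidate 3: n = (2, 3, 0, -3) → π⊥ ≈ (-2.24264, +0.00000); max(|x|,|y|,|x±y|/√2) = 2.24264 > 1 ⇒ ∉ W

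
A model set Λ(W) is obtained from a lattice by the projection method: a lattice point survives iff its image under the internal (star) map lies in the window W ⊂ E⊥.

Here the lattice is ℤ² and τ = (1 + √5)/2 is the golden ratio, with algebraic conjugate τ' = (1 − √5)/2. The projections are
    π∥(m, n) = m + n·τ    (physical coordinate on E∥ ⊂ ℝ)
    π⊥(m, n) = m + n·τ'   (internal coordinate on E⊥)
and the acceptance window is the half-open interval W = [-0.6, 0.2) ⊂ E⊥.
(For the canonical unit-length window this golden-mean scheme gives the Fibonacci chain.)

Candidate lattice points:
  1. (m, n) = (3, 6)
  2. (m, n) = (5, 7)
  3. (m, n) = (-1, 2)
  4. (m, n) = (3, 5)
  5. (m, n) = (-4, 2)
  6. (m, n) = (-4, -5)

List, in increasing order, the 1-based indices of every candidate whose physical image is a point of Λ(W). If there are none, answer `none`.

τ' = (1−√5)/2 ≈ -0.618034.
candidate 1: (m,n)=(3,6) → π∥ = 3+6·τ ≈ 12.708204, π⊥ = 3+6·τ' ≈ -0.708204 ∉ [-0.6, 0.2) ⇒ out
candidate 2: (m,n)=(5,7) → π∥ = 5+7·τ ≈ 16.326238, π⊥ = 5+7·τ' ≈ 0.673762 ∉ [-0.6, 0.2) ⇒ out
candidate 3: (m,n)=(-1,2) → π∥ = -1+2·τ ≈ 2.236068, π⊥ = -1+2·τ' ≈ -2.236068 ∉ [-0.6, 0.2) ⇒ out
candidate 4: (m,n)=(3,5) → π∥ = 3+5·τ ≈ 11.090170, π⊥ = 3+5·τ' ≈ -0.090170 ∈ [-0.6, 0.2) ⇒ IN Λ
candidate 5: (m,n)=(-4,2) → π∥ = -4+2·τ ≈ -0.763932, π⊥ = -4+2·τ' ≈ -5.236068 ∉ [-0.6, 0.2) ⇒ out
candidate 6: (m,n)=(-4,-5) → π∥ = -4-5·τ ≈ -12.090170, π⊥ = -4-5·τ' ≈ -0.909830 ∉ [-0.6, 0.2) ⇒ out

4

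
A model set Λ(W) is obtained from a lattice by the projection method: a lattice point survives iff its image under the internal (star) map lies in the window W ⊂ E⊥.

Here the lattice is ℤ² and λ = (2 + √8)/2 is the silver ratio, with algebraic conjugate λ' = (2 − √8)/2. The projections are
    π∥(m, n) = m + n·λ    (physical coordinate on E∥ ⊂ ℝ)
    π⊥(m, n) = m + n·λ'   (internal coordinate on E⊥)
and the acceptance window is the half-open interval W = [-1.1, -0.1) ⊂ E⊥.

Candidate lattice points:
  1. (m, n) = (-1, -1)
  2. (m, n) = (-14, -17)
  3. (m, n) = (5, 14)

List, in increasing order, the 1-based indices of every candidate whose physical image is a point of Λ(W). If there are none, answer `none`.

Numerically λ ≈ 2.414214 and λ' = −1/λ ≈ -0.414214.
candidate 1: (m,n)=(-1,-1) → π∥ = -1-1·λ ≈ -3.414214, π⊥ = -1-1·λ' ≈ -0.585786 ∈ [-1.1, -0.1) ⇒ IN Λ
candidate 2: (m,n)=(-14,-17) → π∥ = -14-17·λ ≈ -55.041631, π⊥ = -14-17·λ' ≈ -6.958369 ∉ [-1.1, -0.1) ⇒ out
candidate 3: (m,n)=(5,14) → π∥ = 5+14·λ ≈ 38.798990, π⊥ = 5+14·λ' ≈ -0.798990 ∈ [-1.1, -0.1) ⇒ IN Λ

1, 3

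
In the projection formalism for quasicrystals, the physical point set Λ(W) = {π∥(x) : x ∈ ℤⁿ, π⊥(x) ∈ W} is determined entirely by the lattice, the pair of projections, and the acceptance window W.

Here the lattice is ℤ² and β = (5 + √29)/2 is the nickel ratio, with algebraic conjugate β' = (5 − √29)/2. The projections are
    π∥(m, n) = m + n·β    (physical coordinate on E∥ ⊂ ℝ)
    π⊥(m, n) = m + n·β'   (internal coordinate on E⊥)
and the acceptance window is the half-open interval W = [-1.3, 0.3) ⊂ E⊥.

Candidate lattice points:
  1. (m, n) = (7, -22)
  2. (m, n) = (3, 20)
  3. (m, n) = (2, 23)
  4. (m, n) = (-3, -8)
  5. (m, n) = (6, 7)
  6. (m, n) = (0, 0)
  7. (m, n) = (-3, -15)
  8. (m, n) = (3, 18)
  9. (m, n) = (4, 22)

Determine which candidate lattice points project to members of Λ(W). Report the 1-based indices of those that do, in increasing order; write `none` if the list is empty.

2, 6, 7, 8, 9

Compute β' = (5−√29)/2 = -0.19258, so π⊥(m,n) = m -0.19258·n.
#1 (7,-22): internal coord 7 + (-22)·β' = +11.23681; +11.23681 ∉ [-1.3, 0.3) → out
#2 (3,20): internal coord 3 + (20)·β' = -0.85165; -0.85165 ∈ [-1.3, 0.3) → IN Λ
#3 (2,23): internal coord 2 + (23)·β' = -2.42940; -2.42940 ∉ [-1.3, 0.3) → out
#4 (-3,-8): internal coord -3 + (-8)·β' = -1.45934; -1.45934 ∉ [-1.3, 0.3) → out
#5 (6,7): internal coord 6 + (7)·β' = +4.65192; +4.65192 ∉ [-1.3, 0.3) → out
#6 (0,0): internal coord 0 + (0)·β' = +0.00000; +0.00000 ∈ [-1.3, 0.3) → IN Λ
#7 (-3,-15): internal coord -3 + (-15)·β' = -0.11126; -0.11126 ∈ [-1.3, 0.3) → IN Λ
#8 (3,18): internal coord 3 + (18)·β' = -0.46648; -0.46648 ∈ [-1.3, 0.3) → IN Λ
#9 (4,22): internal coord 4 + (22)·β' = -0.23681; -0.23681 ∈ [-1.3, 0.3) → IN Λ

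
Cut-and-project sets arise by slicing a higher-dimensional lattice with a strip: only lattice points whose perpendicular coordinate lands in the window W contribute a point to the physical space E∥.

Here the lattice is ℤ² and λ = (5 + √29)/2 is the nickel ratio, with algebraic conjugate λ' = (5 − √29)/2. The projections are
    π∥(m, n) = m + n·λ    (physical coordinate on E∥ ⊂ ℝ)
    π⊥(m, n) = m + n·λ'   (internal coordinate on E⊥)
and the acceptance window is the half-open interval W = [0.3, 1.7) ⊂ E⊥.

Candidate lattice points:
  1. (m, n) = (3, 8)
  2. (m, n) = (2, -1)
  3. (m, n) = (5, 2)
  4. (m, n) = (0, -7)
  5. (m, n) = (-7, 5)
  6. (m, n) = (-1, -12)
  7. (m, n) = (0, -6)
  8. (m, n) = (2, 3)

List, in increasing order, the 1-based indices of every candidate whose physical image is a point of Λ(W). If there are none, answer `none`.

Numerically λ ≈ 5.1926 and λ' = −1/λ ≈ -0.1926.
#1 (3,8): internal coord 3 + (8)·λ' = +1.4593; +1.4593 ∈ [0.3, 1.7) → IN Λ
#2 (2,-1): internal coord 2 + (-1)·λ' = +2.1926; +2.1926 ∉ [0.3, 1.7) → out
#3 (5,2): internal coord 5 + (2)·λ' = +4.6148; +4.6148 ∉ [0.3, 1.7) → out
#4 (0,-7): internal coord 0 + (-7)·λ' = +1.3481; +1.3481 ∈ [0.3, 1.7) → IN Λ
#5 (-7,5): internal coord -7 + (5)·λ' = -7.9629; -7.9629 ∉ [0.3, 1.7) → out
#6 (-1,-12): internal coord -1 + (-12)·λ' = +1.3110; +1.3110 ∈ [0.3, 1.7) → IN Λ
#7 (0,-6): internal coord 0 + (-6)·λ' = +1.1555; +1.1555 ∈ [0.3, 1.7) → IN Λ
#8 (2,3): internal coord 2 + (3)·λ' = +1.4223; +1.4223 ∈ [0.3, 1.7) → IN Λ

1, 4, 6, 7, 8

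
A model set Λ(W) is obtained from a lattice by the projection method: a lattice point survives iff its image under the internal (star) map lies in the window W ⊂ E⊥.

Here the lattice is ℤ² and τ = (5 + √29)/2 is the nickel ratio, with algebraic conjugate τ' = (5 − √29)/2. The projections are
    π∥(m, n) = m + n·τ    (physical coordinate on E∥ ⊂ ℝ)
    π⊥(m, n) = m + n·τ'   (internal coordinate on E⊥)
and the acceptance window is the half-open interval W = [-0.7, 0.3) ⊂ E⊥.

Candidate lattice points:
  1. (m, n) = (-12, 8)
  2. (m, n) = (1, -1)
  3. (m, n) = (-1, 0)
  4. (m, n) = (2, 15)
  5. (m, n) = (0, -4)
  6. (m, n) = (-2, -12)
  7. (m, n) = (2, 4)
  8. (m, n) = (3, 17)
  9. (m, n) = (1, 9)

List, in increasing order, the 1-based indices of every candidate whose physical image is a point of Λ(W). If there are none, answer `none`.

8

τ' = (5−√29)/2 ≈ -0.192582.
#1 (-12,8): internal coord -12 + (8)·τ' = -13.540659; -13.540659 ∉ [-0.7, 0.3) → out
#2 (1,-1): internal coord 1 + (-1)·τ' = +1.192582; +1.192582 ∉ [-0.7, 0.3) → out
#3 (-1,0): internal coord -1 + (0)·τ' = -1.000000; -1.000000 ∉ [-0.7, 0.3) → out
#4 (2,15): internal coord 2 + (15)·τ' = -0.888736; -0.888736 ∉ [-0.7, 0.3) → out
#5 (0,-4): internal coord 0 + (-4)·τ' = +0.770330; +0.770330 ∉ [-0.7, 0.3) → out
#6 (-2,-12): internal coord -2 + (-12)·τ' = +0.310989; +0.310989 ∉ [-0.7, 0.3) → out
#7 (2,4): internal coord 2 + (4)·τ' = +1.229670; +1.229670 ∉ [-0.7, 0.3) → out
#8 (3,17): internal coord 3 + (17)·τ' = -0.273901; -0.273901 ∈ [-0.7, 0.3) → IN Λ
#9 (1,9): internal coord 1 + (9)·τ' = -0.733242; -0.733242 ∉ [-0.7, 0.3) → out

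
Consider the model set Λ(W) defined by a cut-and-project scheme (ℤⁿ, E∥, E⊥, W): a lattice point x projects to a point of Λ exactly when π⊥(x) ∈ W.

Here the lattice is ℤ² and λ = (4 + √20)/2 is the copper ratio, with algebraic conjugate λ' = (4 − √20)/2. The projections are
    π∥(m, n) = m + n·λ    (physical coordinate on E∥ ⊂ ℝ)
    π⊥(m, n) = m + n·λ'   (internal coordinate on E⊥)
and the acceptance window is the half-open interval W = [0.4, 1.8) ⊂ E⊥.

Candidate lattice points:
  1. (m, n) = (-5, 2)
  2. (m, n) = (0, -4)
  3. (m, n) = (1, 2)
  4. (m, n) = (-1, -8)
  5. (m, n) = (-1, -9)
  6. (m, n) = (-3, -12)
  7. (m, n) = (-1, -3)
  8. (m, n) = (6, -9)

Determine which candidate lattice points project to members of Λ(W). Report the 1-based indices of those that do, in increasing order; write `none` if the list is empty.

2, 3, 4, 5

Numerically λ ≈ 4.23607 and λ' = −1/λ ≈ -0.23607.
candidate 1: (m,n)=(-5,2) → π∥ = -5+2·λ ≈ 3.47214, π⊥ = -5+2·λ' ≈ -5.47214 ∉ [0.4, 1.8) ⇒ out
candidate 2: (m,n)=(0,-4) → π∥ = 0-4·λ ≈ -16.94427, π⊥ = 0-4·λ' ≈ 0.94427 ∈ [0.4, 1.8) ⇒ IN Λ
candidate 3: (m,n)=(1,2) → π∥ = 1+2·λ ≈ 9.47214, π⊥ = 1+2·λ' ≈ 0.52786 ∈ [0.4, 1.8) ⇒ IN Λ
candidate 4: (m,n)=(-1,-8) → π∥ = -1-8·λ ≈ -34.88854, π⊥ = -1-8·λ' ≈ 0.88854 ∈ [0.4, 1.8) ⇒ IN Λ
candidate 5: (m,n)=(-1,-9) → π∥ = -1-9·λ ≈ -39.12461, π⊥ = -1-9·λ' ≈ 1.12461 ∈ [0.4, 1.8) ⇒ IN Λ
candidate 6: (m,n)=(-3,-12) → π∥ = -3-12·λ ≈ -53.83282, π⊥ = -3-12·λ' ≈ -0.16718 ∉ [0.4, 1.8) ⇒ out
candidate 7: (m,n)=(-1,-3) → π∥ = -1-3·λ ≈ -13.70820, π⊥ = -1-3·λ' ≈ -0.29180 ∉ [0.4, 1.8) ⇒ out
candidate 8: (m,n)=(6,-9) → π∥ = 6-9·λ ≈ -32.12461, π⊥ = 6-9·λ' ≈ 8.12461 ∉ [0.4, 1.8) ⇒ out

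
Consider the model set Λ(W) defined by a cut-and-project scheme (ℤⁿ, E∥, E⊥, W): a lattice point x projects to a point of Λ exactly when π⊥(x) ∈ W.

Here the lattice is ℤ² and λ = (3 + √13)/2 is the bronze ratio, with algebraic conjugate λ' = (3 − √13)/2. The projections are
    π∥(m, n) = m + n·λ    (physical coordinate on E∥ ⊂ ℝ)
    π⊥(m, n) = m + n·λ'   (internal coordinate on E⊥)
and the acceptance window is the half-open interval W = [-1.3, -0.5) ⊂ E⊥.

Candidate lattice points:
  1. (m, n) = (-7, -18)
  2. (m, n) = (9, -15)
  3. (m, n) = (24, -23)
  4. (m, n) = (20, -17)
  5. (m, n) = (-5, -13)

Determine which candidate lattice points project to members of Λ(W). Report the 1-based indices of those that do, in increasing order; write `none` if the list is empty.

5

Numerically λ ≈ 3.3028 and λ' = −1/λ ≈ -0.3028.
[1] lift (-7,-18): star map gives -1.5500; window check -1.3 ≤ -1.5500 < -0.5 is false → out
[2] lift (9,-15): star map gives 13.5416; window check -1.3 ≤ 13.5416 < -0.5 is false → out
[3] lift (24,-23): star map gives 30.9638; window check -1.3 ≤ 30.9638 < -0.5 is false → out
[4] lift (20,-17): star map gives 25.1472; window check -1.3 ≤ 25.1472 < -0.5 is false → out
[5] lift (-5,-13): star map gives -1.0639; window check -1.3 ≤ -1.0639 < -0.5 is true → IN Λ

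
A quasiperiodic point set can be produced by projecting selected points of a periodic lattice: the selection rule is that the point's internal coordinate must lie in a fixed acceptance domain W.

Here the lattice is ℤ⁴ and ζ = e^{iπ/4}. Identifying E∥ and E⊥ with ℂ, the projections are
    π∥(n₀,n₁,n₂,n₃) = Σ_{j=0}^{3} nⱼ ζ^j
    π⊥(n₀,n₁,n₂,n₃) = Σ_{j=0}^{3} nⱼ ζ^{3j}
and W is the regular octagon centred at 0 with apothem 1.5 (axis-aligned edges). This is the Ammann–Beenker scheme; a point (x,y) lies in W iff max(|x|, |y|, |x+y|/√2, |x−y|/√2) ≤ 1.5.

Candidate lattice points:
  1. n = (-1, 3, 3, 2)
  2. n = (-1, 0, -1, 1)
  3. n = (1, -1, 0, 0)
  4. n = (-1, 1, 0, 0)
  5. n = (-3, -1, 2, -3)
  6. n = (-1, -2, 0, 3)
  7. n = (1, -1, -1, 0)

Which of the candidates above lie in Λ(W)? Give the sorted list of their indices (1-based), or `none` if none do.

none

π⊥(n) = n₀ + n₁ζ³ + n₂ζ⁶ + n₃ζ⁹ where ζ = e^{iπ/4}.
candidate 1: n = (-1, 3, 3, 2) → π⊥ ≈ (-1.7071, +0.5355); max(|x|,|y|,|x±y|/√2) = 1.7071 > 1.5 ⇒ ∉ W
candidate 2: n = (-1, 0, -1, 1) → π⊥ ≈ (-0.2929, +1.7071); max(|x|,|y|,|x±y|/√2) = 1.7071 > 1.5 ⇒ ∉ W
candidate 3: n = (1, -1, 0, 0) → π⊥ ≈ (+1.7071, -0.7071); max(|x|,|y|,|x±y|/√2) = 1.7071 > 1.5 ⇒ ∉ W
candidate 4: n = (-1, 1, 0, 0) → π⊥ ≈ (-1.7071, +0.7071); max(|x|,|y|,|x±y|/√2) = 1.7071 > 1.5 ⇒ ∉ W
candidate 5: n = (-3, -1, 2, -3) → π⊥ ≈ (-4.4142, -4.8284); max(|x|,|y|,|x±y|/√2) = 6.5355 > 1.5 ⇒ ∉ W
candidate 6: n = (-1, -2, 0, 3) → π⊥ ≈ (+2.5355, +0.7071); max(|x|,|y|,|x±y|/√2) = 2.5355 > 1.5 ⇒ ∉ W
candidate 7: n = (1, -1, -1, 0) → π⊥ ≈ (+1.7071, +0.2929); max(|x|,|y|,|x±y|/√2) = 1.7071 > 1.5 ⇒ ∉ W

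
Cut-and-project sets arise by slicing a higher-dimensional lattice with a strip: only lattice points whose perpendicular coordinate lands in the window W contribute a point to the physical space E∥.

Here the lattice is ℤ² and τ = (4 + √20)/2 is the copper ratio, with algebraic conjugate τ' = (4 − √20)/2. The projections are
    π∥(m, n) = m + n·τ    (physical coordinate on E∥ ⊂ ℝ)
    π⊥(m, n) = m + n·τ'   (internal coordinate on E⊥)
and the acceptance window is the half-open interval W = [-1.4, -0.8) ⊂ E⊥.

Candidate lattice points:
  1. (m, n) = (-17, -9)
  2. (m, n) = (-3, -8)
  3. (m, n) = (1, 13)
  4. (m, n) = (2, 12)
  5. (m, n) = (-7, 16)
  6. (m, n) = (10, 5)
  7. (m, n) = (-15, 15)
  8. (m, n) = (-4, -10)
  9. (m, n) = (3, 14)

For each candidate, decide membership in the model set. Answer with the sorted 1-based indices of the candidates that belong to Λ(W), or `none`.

τ' = (4−√20)/2 ≈ -0.2361.
[1] lift (-17,-9): star map gives -14.8754; window check -1.4 ≤ -14.8754 < -0.8 is false → out
[2] lift (-3,-8): star map gives -1.1115; window check -1.4 ≤ -1.1115 < -0.8 is true → IN Λ
[3] lift (1,13): star map gives -2.0689; window check -1.4 ≤ -2.0689 < -0.8 is false → out
[4] lift (2,12): star map gives -0.8328; window check -1.4 ≤ -0.8328 < -0.8 is true → IN Λ
[5] lift (-7,16): star map gives -10.7771; window check -1.4 ≤ -10.7771 < -0.8 is false → out
[6] lift (10,5): star map gives 8.8197; window check -1.4 ≤ 8.8197 < -0.8 is false → out
[7] lift (-15,15): star map gives -18.5410; window check -1.4 ≤ -18.5410 < -0.8 is false → out
[8] lift (-4,-10): star map gives -1.6393; window check -1.4 ≤ -1.6393 < -0.8 is false → out
[9] lift (3,14): star map gives -0.3050; window check -1.4 ≤ -0.3050 < -0.8 is false → out

2, 4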